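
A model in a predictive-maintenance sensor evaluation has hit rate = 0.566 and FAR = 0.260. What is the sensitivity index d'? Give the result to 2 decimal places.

d' = 0.81

z(H) = 0.1662
z(FA) = -0.6433
d' = z(H) − z(FA) = 0.1662 − (-0.6433) = 0.8095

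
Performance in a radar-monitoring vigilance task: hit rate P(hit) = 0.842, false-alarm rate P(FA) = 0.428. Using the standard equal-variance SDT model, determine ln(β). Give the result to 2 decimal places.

Φ⁻¹(H) = Φ⁻¹(0.842) = 1.003
Φ⁻¹(FA) = Φ⁻¹(0.428) = -0.181
ln β = −½·[z(H)² − z(FA)²] = −0.5 × (1.006 − 0.033) = -0.4865

ln β = -0.49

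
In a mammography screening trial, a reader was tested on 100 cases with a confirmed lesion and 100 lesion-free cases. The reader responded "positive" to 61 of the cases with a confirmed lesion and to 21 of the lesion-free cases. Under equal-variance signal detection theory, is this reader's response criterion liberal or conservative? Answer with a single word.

z(H) = 0.279, z(FA) = -0.806
c = −½·(z(H) + z(FA)) = 0.2635
c > 0 → conservative criterion (biased toward responding “no”).

conservative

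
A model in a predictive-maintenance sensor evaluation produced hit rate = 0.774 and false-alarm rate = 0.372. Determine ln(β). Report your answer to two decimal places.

ln β = -0.23

z(0.774) = 0.752, z(0.372) = -0.327
ln β = −½·[z(H)² − z(FA)²] = −0.5 × (0.566 − 0.107) = -0.2295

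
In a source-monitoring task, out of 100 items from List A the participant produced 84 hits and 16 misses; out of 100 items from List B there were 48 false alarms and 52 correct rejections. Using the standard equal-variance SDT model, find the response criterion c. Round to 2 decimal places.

H = 84/100 = 0.8400
FA = 48/100 = 0.4800
z(H) = 0.9945
z(FA) = -0.0502
c = −½·[z(H) + z(FA)] = −0.5 × (0.9945 + (-0.0502)) = -0.47215

c = -0.47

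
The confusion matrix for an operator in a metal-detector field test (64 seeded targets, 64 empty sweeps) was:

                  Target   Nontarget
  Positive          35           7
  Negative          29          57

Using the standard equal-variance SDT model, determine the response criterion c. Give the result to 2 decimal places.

c = 0.56

H = 35/64 = 0.5469
FA = 7/64 = 0.1094
z(H) = z(0.5469) = 0.1178
z(FA) = z(0.1094) = -1.2297
c = −½·[z(H) + z(FA)] = −0.5 × (0.1178 + (-1.2297)) = 0.55595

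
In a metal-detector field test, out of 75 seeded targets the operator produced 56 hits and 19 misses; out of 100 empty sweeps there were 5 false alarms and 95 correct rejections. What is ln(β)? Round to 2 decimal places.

ln β = 1.13

H = 56/75 = 0.7467
FA = 5/100 = 0.0500
Φ⁻¹(H) = Φ⁻¹(0.7467) = 0.664
Φ⁻¹(FA) = Φ⁻¹(0.0500) = -1.645
ln β = −½·[z(H)² − z(FA)²] = −0.5 × (0.441 − 2.706) = 1.1325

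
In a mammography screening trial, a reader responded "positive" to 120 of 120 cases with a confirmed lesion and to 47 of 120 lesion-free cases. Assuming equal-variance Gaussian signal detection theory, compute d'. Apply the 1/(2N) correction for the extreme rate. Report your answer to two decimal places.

The hit rate is 120/120 = 1, so apply the 1/(2N) correction: H → 1 − 1/(2·120) = 0.99583.
z(H) = z(0.99583) = 2.638
z(FA) = z(0.39167) = -0.275
d' = 2.638 − (-0.275) = 2.913

d' = 2.91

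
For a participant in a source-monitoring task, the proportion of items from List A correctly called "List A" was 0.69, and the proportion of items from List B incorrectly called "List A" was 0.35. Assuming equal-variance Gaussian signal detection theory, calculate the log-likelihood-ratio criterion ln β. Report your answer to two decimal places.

ln β = -0.05

z(H) = z(0.69) = 0.496
z(FA) = z(0.35) = -0.385
ln β = −½·[z(H)² − z(FA)²] = −0.5 × (0.246 − 0.148) = -0.049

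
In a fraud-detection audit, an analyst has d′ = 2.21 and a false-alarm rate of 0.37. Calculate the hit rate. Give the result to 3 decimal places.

z(false-alarm rate) = z(0.37) = -0.3319
z(H) = z(FA) + d' = -0.3319 + 2.21 = 1.8781
hit rate = Φ(1.8781) = 0.9698

hit rate = 0.970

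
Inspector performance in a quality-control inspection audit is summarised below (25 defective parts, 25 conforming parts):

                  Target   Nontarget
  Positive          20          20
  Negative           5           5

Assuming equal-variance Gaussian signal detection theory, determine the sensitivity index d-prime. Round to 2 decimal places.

H = 20/25 = 0.8000
FA = 20/25 = 0.8000
Φ⁻¹(H) = Φ⁻¹(0.8000) = 0.8416
Φ⁻¹(FA) = Φ⁻¹(0.8000) = 0.8416
d' = z(H) − z(FA) = 0.8416 − 0.8416 = 0.0000

d-prime = 0.00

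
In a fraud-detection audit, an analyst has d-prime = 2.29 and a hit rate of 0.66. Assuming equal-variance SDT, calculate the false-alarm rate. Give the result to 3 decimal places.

false-alarm rate = 0.030

z(hit rate) = z(0.66) = 0.4125
z(FA) = z(H) − d' = 0.4125 − 2.29 = -1.8775
false-alarm rate = Φ(-1.8775) = 0.0302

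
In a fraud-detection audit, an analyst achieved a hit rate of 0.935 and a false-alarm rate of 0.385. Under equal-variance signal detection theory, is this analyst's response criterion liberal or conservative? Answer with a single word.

z(H) = 1.514, z(FA) = -0.292
c = −½·(z(H) + z(FA)) = -0.611
c < 0 → liberal criterion (biased toward responding “yes”).

liberal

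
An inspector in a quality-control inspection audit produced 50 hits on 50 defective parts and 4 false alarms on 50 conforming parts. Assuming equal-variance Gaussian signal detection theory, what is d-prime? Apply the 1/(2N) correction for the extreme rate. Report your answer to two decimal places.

The hit rate is 50/50 = 1, so apply the 1/(2N) correction: H → 1 − 1/(2·50) = 0.99000.
z(H) = z(0.99000) = 2.326
z(FA) = z(0.08000) = -1.405
d' = 2.326 − (-1.405) = 3.731

d-prime = 3.73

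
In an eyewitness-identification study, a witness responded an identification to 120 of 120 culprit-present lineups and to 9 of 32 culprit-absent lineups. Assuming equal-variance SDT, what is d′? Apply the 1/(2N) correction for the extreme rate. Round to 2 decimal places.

d′ = 3.22

The hit rate is 120/120 = 1, so apply the 1/(2N) correction: H → 1 − 1/(2·120) = 0.99583.
z(H) = z(0.99583) = 2.638
z(FA) = z(0.28125) = -0.579
d' = 2.638 − (-0.579) = 3.217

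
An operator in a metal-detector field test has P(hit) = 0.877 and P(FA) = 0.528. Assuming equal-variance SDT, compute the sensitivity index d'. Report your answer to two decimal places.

Φ⁻¹(H) = Φ⁻¹(0.877) = 1.160
Φ⁻¹(FA) = Φ⁻¹(0.528) = 0.070
d' = z(H) − z(FA) = 1.160 − 0.070 = 1.090

d' = 1.09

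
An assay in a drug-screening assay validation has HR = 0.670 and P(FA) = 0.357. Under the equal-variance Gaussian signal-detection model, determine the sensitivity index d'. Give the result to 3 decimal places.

d' = 0.806

z(H) = 0.4399
z(FA) = -0.3665
d' = z(H) − z(FA) = 0.4399 − (-0.3665) = 0.8064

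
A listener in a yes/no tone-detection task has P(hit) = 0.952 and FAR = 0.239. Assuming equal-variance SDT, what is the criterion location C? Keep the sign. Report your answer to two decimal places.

C = -0.48

z(H) = z(0.952) = 1.6646
z(FA) = z(0.239) = -0.7095
c = −½·[z(H) + z(FA)] = −0.5 × (1.6646 + (-0.7095)) = -0.47755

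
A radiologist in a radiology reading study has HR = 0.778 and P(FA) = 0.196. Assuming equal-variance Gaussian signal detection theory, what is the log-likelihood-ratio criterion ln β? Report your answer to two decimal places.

z(H) = z(0.778) = 0.765
z(FA) = z(0.196) = -0.856
ln β = −½·[z(H)² − z(FA)²] = −0.5 × (0.585 − 0.733) = 0.074

ln β = 0.07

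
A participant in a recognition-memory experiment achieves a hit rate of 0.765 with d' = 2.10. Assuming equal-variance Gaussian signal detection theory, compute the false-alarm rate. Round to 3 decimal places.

z(hit rate) = z(0.765) = 0.7225
z(FA) = z(H) − d' = 0.7225 − 2.10 = -1.3775
false-alarm rate = Φ(-1.3775) = 0.0842

false-alarm rate = 0.084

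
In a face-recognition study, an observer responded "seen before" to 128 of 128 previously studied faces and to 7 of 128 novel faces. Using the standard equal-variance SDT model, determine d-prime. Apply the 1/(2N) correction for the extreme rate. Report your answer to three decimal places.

The hit rate is 128/128 = 1, so apply the 1/(2N) correction: H → 1 − 1/(2·128) = 0.99609.
z(H) = z(0.99609) = 2.6597
z(FA) = z(0.05469) = -1.6010
d' = 2.6597 − (-1.6010) = 4.2607

d-prime = 4.261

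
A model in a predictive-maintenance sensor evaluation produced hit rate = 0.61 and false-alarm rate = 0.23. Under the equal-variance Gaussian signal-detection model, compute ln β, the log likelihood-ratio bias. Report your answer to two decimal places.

z(0.61) = 0.279, z(0.23) = -0.739
ln β = −½·[z(H)² − z(FA)²] = −0.5 × (0.078 − 0.546) = 0.234

ln β = 0.23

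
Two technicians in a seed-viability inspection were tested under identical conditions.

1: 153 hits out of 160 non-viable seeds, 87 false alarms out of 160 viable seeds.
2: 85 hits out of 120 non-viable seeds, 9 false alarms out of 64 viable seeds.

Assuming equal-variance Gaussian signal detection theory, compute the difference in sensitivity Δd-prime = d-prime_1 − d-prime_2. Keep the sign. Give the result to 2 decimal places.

1: z(0.9563) = 1.709, z(0.5437) = 0.110, d' = 1.599
2: z(0.7083) = 0.548, z(0.1406) = -1.078, d' = 1.626
Δd' = d'_1 − d'_2 = 1.599 − 1.626 = -0.027
2 has the higher sensitivity.

Δd-prime = -0.03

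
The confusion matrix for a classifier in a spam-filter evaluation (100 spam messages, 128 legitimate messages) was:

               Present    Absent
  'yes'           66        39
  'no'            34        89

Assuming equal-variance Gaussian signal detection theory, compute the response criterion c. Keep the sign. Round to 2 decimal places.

c = 0.05

H = 66/100 = 0.6600
FA = 39/128 = 0.3047
z(H) = z(0.6600) = 0.4125
z(FA) = z(0.3047) = -0.5109
c = −½·[z(H) + z(FA)] = −0.5 × (0.4125 + (-0.5109)) = 0.0492
c > 0: the classifier has a conservative response bias.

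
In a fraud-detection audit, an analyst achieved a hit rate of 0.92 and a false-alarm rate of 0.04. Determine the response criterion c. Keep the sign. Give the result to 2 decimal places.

z(H) = z(0.92) = 1.405
z(FA) = z(0.04) = -1.751
c = −½·[z(H) + z(FA)] = −0.5 × (1.405 + (-1.751)) = 0.173

c = 0.17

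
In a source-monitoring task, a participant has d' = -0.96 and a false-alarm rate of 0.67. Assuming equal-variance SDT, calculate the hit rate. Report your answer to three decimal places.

z(false-alarm rate) = z(0.67) = 0.4399
z(H) = z(FA) + d' = 0.4399 + (-0.96) = -0.5201
hit rate = Φ(-0.5201) = 0.3015

hit rate = 0.302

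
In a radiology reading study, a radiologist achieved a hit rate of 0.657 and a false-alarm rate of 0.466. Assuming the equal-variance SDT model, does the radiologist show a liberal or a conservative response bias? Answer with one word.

z(H) = 0.404, z(FA) = -0.085
c = −½·(z(H) + z(FA)) = -0.1595
c < 0 → liberal criterion (biased toward responding “yes”).

liberal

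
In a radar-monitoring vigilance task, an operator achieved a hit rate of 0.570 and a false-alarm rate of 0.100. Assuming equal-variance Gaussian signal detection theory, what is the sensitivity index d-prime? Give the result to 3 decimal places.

d-prime = 1.458

z(0.570) = 0.1764, z(0.100) = -1.2816
d' = z(H) − z(FA) = 0.1764 − (-1.2816) = 1.4580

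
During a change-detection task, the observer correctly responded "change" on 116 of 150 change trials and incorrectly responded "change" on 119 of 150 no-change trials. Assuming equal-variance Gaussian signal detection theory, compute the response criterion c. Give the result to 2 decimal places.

c = -0.78

H = 116/150 = 0.7733
FA = 119/150 = 0.7933
z(H) = 0.750
z(FA) = 0.818
c = −½·[z(H) + z(FA)] = −0.5 × (0.750 + 0.818) = -0.784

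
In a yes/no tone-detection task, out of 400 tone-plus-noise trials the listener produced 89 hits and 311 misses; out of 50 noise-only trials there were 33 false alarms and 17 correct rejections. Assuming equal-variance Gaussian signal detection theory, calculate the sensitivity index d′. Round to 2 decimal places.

d′ = -1.18

H = 89/400 = 0.2225
FA = 33/50 = 0.6600
z(0.2225) = -0.764, z(0.6600) = 0.412
d' = z(H) − z(FA) = -0.764 − 0.412 = -1.176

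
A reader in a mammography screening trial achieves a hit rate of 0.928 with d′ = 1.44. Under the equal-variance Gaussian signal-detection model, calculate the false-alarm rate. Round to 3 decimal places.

z(hit rate) = z(0.928) = 1.4611
z(FA) = z(H) − d' = 1.4611 − 1.44 = 0.0211
false-alarm rate = Φ(0.0211) = 0.5084

false-alarm rate = 0.508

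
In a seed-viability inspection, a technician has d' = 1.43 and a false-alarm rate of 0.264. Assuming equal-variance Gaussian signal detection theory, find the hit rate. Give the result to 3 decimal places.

z(false-alarm rate) = z(0.264) = -0.6311
z(H) = z(FA) + d' = -0.6311 + 1.43 = 0.7989
hit rate = Φ(0.7989) = 0.7878

hit rate = 0.788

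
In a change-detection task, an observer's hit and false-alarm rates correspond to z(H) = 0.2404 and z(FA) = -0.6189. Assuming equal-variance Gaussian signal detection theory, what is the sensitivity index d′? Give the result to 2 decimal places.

d' = z(H) − z(FA) = 0.2404 − (-0.6189) = 0.8593

d′ = 0.86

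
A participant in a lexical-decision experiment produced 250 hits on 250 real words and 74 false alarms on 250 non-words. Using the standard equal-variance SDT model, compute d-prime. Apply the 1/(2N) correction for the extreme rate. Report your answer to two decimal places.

d-prime = 3.41

The hit rate is 250/250 = 1, so apply the 1/(2N) correction: H → 1 − 1/(2·250) = 0.99800.
z(H) = z(0.99800) = 2.878
z(FA) = z(0.29600) = -0.536
d' = 2.878 − (-0.536) = 3.414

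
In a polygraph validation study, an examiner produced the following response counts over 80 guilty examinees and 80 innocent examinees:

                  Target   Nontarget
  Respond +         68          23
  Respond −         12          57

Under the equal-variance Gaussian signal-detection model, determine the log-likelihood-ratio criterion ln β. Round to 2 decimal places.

ln β = -0.38

H = 68/80 = 0.8500
FA = 23/80 = 0.2875
z(H) = z(0.8500) = 1.036
z(FA) = z(0.2875) = -0.561
ln β = −½·[z(H)² − z(FA)²] = −0.5 × (1.073 − 0.315) = -0.379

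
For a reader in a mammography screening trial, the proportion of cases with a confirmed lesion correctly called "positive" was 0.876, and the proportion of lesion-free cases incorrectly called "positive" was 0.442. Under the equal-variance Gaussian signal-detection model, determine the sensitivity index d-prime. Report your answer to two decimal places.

d-prime = 1.30

z(H) = 1.1552
z(FA) = -0.1459
d' = z(H) − z(FA) = 1.1552 − (-0.1459) = 1.3011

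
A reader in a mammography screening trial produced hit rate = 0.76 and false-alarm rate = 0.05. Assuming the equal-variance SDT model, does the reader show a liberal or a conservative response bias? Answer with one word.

conservative

z(H) = 0.706, z(FA) = -1.645
c = −½·(z(H) + z(FA)) = 0.4695
c > 0 → conservative criterion (biased toward responding “no”).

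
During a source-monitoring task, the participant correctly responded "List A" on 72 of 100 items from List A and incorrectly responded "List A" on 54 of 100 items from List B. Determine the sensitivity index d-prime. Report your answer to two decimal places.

H = 72/100 = 0.7200
FA = 54/100 = 0.5400
z(H) = 0.5828
z(FA) = 0.1004
d' = z(H) − z(FA) = 0.5828 − 0.1004 = 0.4824

d-prime = 0.48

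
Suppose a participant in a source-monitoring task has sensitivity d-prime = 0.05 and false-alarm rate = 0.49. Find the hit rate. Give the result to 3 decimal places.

hit rate = 0.510

z(false-alarm rate) = z(0.49) = -0.0251
z(H) = z(FA) + d' = -0.0251 + 0.05 = 0.0249
hit rate = Φ(0.0249) = 0.5099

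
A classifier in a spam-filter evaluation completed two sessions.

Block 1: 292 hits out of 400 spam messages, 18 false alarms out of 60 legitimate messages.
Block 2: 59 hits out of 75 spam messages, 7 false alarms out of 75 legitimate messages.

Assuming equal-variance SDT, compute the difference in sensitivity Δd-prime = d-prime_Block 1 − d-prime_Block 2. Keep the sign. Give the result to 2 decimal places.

Block 1: z(0.7300) = 0.613, z(0.3000) = -0.524, d' = 1.137
Block 2: z(0.7867) = 0.795, z(0.0933) = -1.321, d' = 2.116
Δd' = d'_Block 1 − d'_Block 2 = 1.137 − 2.116 = -0.979
Block 2 has the higher sensitivity.

Δd-prime = -0.98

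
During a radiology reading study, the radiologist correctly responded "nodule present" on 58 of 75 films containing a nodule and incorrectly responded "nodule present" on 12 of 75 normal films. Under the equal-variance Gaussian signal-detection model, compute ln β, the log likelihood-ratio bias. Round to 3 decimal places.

H = 58/75 = 0.7733
FA = 12/75 = 0.1600
z(H) = 0.7498
z(FA) = -0.9945
ln β = −½·[z(H)² − z(FA)²] = −0.5 × (0.5622 − 0.9890) = 0.2134

ln β = 0.213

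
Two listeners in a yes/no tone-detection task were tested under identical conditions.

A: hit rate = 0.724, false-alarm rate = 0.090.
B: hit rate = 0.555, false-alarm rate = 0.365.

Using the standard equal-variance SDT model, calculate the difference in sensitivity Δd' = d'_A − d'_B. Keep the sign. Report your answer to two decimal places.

Δd' = 1.45

A: z(0.724) = 0.595, z(0.090) = -1.341, d' = 1.936
B: z(0.555) = 0.138, z(0.365) = -0.345, d' = 0.483
Δd' = d'_A − d'_B = 1.936 − 0.483 = 1.453
A has the higher sensitivity.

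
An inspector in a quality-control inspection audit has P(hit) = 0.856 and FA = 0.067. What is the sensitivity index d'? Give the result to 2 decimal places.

d' = 2.56

Φ⁻¹(H) = 1.063
Φ⁻¹(FA) = -1.499
d' = z(H) − z(FA) = 1.063 − (-1.499) = 2.562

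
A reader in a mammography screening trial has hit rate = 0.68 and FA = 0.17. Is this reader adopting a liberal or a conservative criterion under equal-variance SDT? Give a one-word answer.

conservative

z(H) = 0.468, z(FA) = -0.954
c = −½·(z(H) + z(FA)) = 0.243
c > 0 → conservative criterion (biased toward responding “no”).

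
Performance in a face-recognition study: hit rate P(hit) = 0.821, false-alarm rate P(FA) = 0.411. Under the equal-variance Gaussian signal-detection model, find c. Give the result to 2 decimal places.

c = -0.35

Φ⁻¹(0.821) = 0.919, Φ⁻¹(0.411) = -0.225
c = −½·[z(H) + z(FA)] = −0.5 × (0.919 + (-0.225)) = -0.347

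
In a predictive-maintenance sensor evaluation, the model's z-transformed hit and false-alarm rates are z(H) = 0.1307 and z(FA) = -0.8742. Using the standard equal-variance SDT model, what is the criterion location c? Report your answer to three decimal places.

c = −½·[z(H) + z(FA)] = −½·(0.1307 + (-0.8742)) = 0.37175

c = 0.372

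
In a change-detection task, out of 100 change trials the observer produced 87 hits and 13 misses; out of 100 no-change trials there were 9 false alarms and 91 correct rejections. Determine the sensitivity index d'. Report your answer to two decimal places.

H = 87/100 = 0.8700
FA = 9/100 = 0.0900
z(0.8700) = 1.1264, z(0.0900) = -1.3408
d' = z(H) − z(FA) = 1.1264 − (-1.3408) = 2.4672

d' = 2.47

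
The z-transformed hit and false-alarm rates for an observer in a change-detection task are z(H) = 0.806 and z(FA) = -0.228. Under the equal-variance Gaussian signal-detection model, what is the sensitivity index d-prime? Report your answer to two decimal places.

d' = z(H) − z(FA) = 0.806 − (-0.228) = 1.034

d-prime = 1.03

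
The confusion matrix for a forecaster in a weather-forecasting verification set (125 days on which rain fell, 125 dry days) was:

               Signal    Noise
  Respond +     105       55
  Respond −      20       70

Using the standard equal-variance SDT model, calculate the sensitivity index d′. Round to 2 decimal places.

H = 105/125 = 0.8400
FA = 55/125 = 0.4400
z(H) = 0.9945
z(FA) = -0.1510
d' = z(H) − z(FA) = 0.9945 − (-0.1510) = 1.1455

d′ = 1.15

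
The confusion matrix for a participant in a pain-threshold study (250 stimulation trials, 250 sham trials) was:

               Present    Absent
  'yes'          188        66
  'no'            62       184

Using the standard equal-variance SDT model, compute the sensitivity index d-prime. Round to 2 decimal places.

H = 188/250 = 0.7520
FA = 66/250 = 0.2640
z(H) = z(0.7520) = 0.681
z(FA) = z(0.2640) = -0.631
d' = z(H) − z(FA) = 0.681 − (-0.631) = 1.312

d-prime = 1.31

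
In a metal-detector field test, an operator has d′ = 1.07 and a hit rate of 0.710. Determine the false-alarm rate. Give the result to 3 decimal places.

false-alarm rate = 0.303

z(hit rate) = z(0.710) = 0.5534
z(FA) = z(H) − d' = 0.5534 − 1.07 = -0.5166
false-alarm rate = Φ(-0.5166) = 0.3027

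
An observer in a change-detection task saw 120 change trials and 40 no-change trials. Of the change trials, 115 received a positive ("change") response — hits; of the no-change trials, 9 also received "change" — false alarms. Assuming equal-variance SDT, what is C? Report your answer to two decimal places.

C = -0.49

H = 115/120 = 0.9583
FA = 9/40 = 0.2250
Φ⁻¹(H) = 1.7313
Φ⁻¹(FA) = -0.7554
c = −½·[z(H) + z(FA)] = −0.5 × (1.7313 + (-0.7554)) = -0.48795
c < 0: the observer has a liberal response bias.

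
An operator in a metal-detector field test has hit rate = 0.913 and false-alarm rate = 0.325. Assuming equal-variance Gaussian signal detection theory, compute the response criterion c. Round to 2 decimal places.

z(H) = z(0.913) = 1.359
z(FA) = z(0.325) = -0.454
c = −½·[z(H) + z(FA)] = −0.5 × (1.359 + (-0.454)) = -0.4525

c = -0.45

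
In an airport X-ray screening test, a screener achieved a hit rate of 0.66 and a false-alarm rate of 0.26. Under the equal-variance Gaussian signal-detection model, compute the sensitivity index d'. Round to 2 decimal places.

d' = 1.06

z(0.66) = 0.412, z(0.26) = -0.643
d' = z(H) − z(FA) = 0.412 − (-0.643) = 1.055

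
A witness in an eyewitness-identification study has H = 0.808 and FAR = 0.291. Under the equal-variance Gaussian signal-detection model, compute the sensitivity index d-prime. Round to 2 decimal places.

z(H) = z(0.808) = 0.8705
z(FA) = z(0.291) = -0.5505
d' = z(H) − z(FA) = 0.8705 − (-0.5505) = 1.4210

d-prime = 1.42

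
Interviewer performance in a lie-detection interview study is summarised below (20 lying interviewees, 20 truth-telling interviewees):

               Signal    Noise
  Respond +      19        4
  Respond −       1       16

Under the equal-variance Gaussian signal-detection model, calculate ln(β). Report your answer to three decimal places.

ln β = -0.999

H = 19/20 = 0.9500
FA = 4/20 = 0.2000
Φ⁻¹(H) = 1.6449
Φ⁻¹(FA) = -0.8416
ln β = −½·[z(H)² − z(FA)²] = −0.5 × (2.7057 − 0.7083) = -0.9987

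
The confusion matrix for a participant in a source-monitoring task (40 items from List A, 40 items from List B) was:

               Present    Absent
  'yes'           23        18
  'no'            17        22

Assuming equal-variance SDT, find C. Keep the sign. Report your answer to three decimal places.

C = -0.032

H = 23/40 = 0.5750
FA = 18/40 = 0.4500
z(H) = 0.1891
z(FA) = -0.1257
c = −½·[z(H) + z(FA)] = −0.5 × (0.1891 + (-0.1257)) = -0.0317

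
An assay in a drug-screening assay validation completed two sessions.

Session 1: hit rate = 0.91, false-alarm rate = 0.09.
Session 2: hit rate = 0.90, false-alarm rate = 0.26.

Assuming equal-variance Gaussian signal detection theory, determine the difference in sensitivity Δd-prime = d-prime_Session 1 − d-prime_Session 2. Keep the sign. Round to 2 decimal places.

Δd-prime = 0.76

Session 1: z(0.91) = 1.341, z(0.09) = -1.341, d' = 2.682
Session 2: z(0.90) = 1.282, z(0.26) = -0.643, d' = 1.925
Δd' = d'_Session 1 − d'_Session 2 = 2.682 − 1.925 = 0.757
Session 1 has the higher sensitivity.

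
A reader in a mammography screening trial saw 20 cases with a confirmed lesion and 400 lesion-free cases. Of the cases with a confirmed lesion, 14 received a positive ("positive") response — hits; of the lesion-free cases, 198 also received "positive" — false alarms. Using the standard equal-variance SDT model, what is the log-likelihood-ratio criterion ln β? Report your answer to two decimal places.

H = 14/20 = 0.7000
FA = 198/400 = 0.4950
z(H) = z(0.7000) = 0.524
z(FA) = z(0.4950) = -0.013
ln β = −½·[z(H)² − z(FA)²] = −0.5 × (0.275 − 0.000) = -0.1375

ln β = -0.14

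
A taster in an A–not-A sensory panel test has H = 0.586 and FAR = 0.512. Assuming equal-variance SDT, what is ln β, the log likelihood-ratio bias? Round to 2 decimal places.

ln β = -0.02

z(H) = z(0.586) = 0.217
z(FA) = z(0.512) = 0.030
ln β = −½·[z(H)² − z(FA)²] = −0.5 × (0.047 − 0.001) = -0.023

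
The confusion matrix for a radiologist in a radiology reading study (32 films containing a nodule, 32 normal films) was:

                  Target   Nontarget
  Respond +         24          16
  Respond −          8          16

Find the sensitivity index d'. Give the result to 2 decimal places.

H = 24/32 = 0.7500
FA = 16/32 = 0.5000
Φ⁻¹(0.7500) = 0.674, Φ⁻¹(0.5000) = 0.000
d' = z(H) − z(FA) = 0.674 − 0.000 = 0.674

d' = 0.67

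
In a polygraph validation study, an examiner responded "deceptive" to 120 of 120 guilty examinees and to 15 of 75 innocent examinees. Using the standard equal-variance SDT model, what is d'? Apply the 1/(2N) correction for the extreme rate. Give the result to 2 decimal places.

d' = 3.48

The hit rate is 120/120 = 1, so apply the 1/(2N) correction: H → 1 − 1/(2·120) = 0.99583.
z(H) = z(0.99583) = 2.638
z(FA) = z(0.20000) = -0.842
d' = 2.638 − (-0.842) = 3.480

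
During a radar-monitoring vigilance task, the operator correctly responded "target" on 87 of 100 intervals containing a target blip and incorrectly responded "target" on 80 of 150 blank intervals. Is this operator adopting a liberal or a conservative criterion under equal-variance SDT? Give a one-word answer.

liberal

z(H) = 1.126, z(FA) = 0.084
c = −½·(z(H) + z(FA)) = -0.605
c < 0 → liberal criterion (biased toward responding “yes”).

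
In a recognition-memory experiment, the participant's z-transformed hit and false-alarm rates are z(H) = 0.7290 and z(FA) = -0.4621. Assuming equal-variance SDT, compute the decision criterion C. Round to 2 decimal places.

c = −½·[z(H) + z(FA)] = −½·(0.7290 + (-0.4621)) = -0.13345
c < 0: the participant has a liberal response bias.

C = -0.13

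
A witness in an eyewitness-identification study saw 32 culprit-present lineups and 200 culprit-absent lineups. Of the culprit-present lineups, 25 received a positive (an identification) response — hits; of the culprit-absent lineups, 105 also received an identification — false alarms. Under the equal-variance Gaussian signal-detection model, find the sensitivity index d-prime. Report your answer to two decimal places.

d-prime = 0.71

H = 25/32 = 0.7812
FA = 105/200 = 0.5250
z(H) = z(0.7812) = 0.7763
z(FA) = z(0.5250) = 0.0627
d' = z(H) − z(FA) = 0.7763 − 0.0627 = 0.7136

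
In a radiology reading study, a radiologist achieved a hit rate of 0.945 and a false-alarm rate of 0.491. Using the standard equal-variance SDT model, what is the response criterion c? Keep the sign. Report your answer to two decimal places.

z(H) = 1.598
z(FA) = -0.023
c = −½·[z(H) + z(FA)] = −0.5 × (1.598 + (-0.023)) = -0.7875

c = -0.79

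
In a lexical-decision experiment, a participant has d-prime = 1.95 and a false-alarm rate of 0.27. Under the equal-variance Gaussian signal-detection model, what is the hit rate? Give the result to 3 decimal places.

hit rate = 0.909

z(false-alarm rate) = z(0.27) = -0.6128
z(H) = z(FA) + d' = -0.6128 + 1.95 = 1.3372
hit rate = Φ(1.3372) = 0.9094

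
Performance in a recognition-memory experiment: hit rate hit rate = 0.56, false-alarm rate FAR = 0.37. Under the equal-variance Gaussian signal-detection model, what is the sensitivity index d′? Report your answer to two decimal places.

Φ⁻¹(H) = Φ⁻¹(0.56) = 0.151
Φ⁻¹(FA) = Φ⁻¹(0.37) = -0.332
d' = z(H) − z(FA) = 0.151 − (-0.332) = 0.483

d′ = 0.48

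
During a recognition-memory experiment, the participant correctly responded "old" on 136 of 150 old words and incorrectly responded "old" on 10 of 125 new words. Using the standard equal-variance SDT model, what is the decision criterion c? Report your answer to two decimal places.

H = 136/150 = 0.9067
FA = 10/125 = 0.0800
Φ⁻¹(0.9067) = 1.321, Φ⁻¹(0.0800) = -1.405
c = −½·[z(H) + z(FA)] = −0.5 × (1.321 + (-1.405)) = 0.042
c > 0: the participant has a conservative response bias.

c = 0.04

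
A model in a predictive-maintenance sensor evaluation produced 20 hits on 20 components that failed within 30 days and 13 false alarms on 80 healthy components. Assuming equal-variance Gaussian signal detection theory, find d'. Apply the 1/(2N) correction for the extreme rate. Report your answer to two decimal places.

The hit rate is 20/20 = 1, so apply the 1/(2N) correction: H → 1 − 1/(2·20) = 0.97500.
z(H) = z(0.97500) = 1.960
z(FA) = z(0.16250) = -0.984
d' = 1.960 − (-0.984) = 2.944

d' = 2.94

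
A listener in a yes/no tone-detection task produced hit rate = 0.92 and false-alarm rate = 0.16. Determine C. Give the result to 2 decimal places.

Φ⁻¹(H) = 1.405
Φ⁻¹(FA) = -0.994
c = −½·[z(H) + z(FA)] = −0.5 × (1.405 + (-0.994)) = -0.2055

C = -0.21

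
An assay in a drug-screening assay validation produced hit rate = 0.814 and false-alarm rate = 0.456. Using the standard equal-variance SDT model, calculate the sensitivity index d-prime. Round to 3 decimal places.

d-prime = 1.003

z(H) = z(0.814) = 0.8927
z(FA) = z(0.456) = -0.1105
d' = z(H) − z(FA) = 0.8927 − (-0.1105) = 1.0032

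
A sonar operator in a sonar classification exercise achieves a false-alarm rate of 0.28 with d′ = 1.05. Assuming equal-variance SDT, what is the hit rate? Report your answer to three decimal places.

z(false-alarm rate) = z(0.28) = -0.5828
z(H) = z(FA) + d' = -0.5828 + 1.05 = 0.4672
hit rate = Φ(0.4672) = 0.6798

hit rate = 0.680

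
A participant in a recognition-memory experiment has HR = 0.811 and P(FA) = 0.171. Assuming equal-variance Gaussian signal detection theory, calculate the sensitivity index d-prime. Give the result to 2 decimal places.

d-prime = 1.83

z(0.811) = 0.8816, z(0.171) = -0.9502
d' = z(H) − z(FA) = 0.8816 − (-0.9502) = 1.8318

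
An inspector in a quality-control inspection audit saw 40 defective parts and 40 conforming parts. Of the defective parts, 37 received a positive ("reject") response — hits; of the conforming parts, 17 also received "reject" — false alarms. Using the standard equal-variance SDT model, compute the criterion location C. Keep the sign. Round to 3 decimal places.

H = 37/40 = 0.9250
FA = 17/40 = 0.4250
Φ⁻¹(0.9250) = 1.4395, Φ⁻¹(0.4250) = -0.1891
c = −½·[z(H) + z(FA)] = −0.5 × (1.4395 + (-0.1891)) = -0.6252
c < 0: the inspector has a liberal response bias.

C = -0.625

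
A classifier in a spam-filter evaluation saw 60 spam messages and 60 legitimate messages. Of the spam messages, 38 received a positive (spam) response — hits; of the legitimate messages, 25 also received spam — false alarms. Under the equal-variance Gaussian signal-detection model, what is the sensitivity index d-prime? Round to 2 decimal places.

H = 38/60 = 0.6333
FA = 25/60 = 0.4167
z(H) = z(0.6333) = 0.3406
z(FA) = z(0.4167) = -0.2103
d' = z(H) − z(FA) = 0.3406 − (-0.2103) = 0.5509

d-prime = 0.55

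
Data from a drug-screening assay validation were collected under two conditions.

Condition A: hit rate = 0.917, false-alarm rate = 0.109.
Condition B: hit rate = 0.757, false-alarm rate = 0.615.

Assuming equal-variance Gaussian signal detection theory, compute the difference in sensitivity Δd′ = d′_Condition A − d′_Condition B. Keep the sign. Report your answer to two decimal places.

Δd′ = 2.21

Condition A: z(0.917) = 1.385, z(0.109) = -1.232, d' = 2.617
Condition B: z(0.757) = 0.697, z(0.615) = 0.292, d' = 0.405
Δd' = d'_Condition A − d'_Condition B = 2.617 − 0.405 = 2.212
Condition A has the higher sensitivity.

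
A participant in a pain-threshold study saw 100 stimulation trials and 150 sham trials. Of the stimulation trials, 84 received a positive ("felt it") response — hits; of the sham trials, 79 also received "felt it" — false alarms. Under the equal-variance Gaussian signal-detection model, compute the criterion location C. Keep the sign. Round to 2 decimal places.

H = 84/100 = 0.8400
FA = 79/150 = 0.5267
Φ⁻¹(0.8400) = 0.994, Φ⁻¹(0.5267) = 0.067
c = −½·[z(H) + z(FA)] = −0.5 × (0.994 + 0.067) = -0.5305

C = -0.53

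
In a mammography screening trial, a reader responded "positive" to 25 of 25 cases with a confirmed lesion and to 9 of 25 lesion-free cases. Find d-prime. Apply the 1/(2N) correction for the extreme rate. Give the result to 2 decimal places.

The hit rate is 25/25 = 1, so apply the 1/(2N) correction: H → 1 − 1/(2·25) = 0.98000.
z(H) = z(0.98000) = 2.054
z(FA) = z(0.36000) = -0.358
d' = 2.054 − (-0.358) = 2.412

d-prime = 2.41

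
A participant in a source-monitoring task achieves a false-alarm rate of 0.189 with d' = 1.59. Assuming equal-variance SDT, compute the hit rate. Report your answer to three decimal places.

hit rate = 0.761

z(false-alarm rate) = z(0.189) = -0.8816
z(H) = z(FA) + d' = -0.8816 + 1.59 = 0.7084
hit rate = Φ(0.7084) = 0.7607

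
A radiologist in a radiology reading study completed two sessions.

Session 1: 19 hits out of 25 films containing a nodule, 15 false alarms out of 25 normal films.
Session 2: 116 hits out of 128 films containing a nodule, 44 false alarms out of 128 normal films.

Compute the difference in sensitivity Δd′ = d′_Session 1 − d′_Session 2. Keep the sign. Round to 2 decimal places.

Δd′ = -1.27

Session 1: z(0.7600) = 0.706, z(0.6000) = 0.253, d' = 0.453
Session 2: z(0.9062) = 1.318, z(0.3438) = -0.402, d' = 1.720
Δd' = d'_Session 1 − d'_Session 2 = 0.453 − 1.720 = -1.267
Session 2 has the higher sensitivity.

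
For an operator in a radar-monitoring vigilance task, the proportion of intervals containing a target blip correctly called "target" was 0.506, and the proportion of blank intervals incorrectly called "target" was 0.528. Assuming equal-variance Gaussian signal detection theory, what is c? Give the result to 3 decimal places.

z(H) = 0.0150
z(FA) = 0.0702
c = −½·[z(H) + z(FA)] = −0.5 × (0.0150 + 0.0702) = -0.0426
c < 0: the operator has a liberal response bias.

c = -0.043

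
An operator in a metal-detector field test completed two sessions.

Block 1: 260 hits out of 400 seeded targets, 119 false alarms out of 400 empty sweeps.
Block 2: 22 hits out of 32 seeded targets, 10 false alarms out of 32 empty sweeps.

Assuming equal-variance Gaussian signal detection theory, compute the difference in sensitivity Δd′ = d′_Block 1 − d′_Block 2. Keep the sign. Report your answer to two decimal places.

Block 1: z(0.6500) = 0.385, z(0.2975) = -0.532, d' = 0.917
Block 2: z(0.6875) = 0.489, z(0.3125) = -0.489, d' = 0.978
Δd' = d'_Block 1 − d'_Block 2 = 0.917 − 0.978 = -0.061
Block 2 has the higher sensitivity.

Δd′ = -0.06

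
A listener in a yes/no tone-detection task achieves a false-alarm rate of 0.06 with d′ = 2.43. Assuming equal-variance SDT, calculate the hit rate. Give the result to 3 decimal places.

z(false-alarm rate) = z(0.06) = -1.5548
z(H) = z(FA) + d' = -1.5548 + 2.43 = 0.8752
hit rate = Φ(0.8752) = 0.8093

hit rate = 0.809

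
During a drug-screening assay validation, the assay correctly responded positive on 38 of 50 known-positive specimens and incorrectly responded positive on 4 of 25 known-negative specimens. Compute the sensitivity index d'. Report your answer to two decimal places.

H = 38/50 = 0.7600
FA = 4/25 = 0.1600
z(H) = 0.7063
z(FA) = -0.9945
d' = z(H) − z(FA) = 0.7063 − (-0.9945) = 1.7008

d' = 1.70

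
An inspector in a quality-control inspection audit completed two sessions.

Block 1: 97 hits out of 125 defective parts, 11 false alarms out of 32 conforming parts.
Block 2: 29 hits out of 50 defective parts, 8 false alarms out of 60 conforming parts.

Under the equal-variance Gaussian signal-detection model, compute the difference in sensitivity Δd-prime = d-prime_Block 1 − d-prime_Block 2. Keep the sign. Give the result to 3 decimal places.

Block 1: z(0.7760) = 0.7588, z(0.3438) = -0.4021, d' = 1.1609
Block 2: z(0.5800) = 0.2019, z(0.1333) = -1.1109, d' = 1.3128
Δd' = d'_Block 1 − d'_Block 2 = 1.1609 − 1.3128 = -0.1519
Block 2 has the higher sensitivity.

Δd-prime = -0.152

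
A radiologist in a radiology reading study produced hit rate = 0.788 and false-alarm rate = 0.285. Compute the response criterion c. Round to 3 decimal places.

z(0.788) = 0.7995, z(0.285) = -0.5681
c = −½·[z(H) + z(FA)] = −0.5 × (0.7995 + (-0.5681)) = -0.1157

c = -0.116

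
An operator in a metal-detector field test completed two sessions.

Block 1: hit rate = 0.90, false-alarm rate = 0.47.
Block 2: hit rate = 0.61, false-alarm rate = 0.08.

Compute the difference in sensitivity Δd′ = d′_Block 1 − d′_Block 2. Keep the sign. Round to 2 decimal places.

Block 1: z(0.90) = 1.282, z(0.47) = -0.075, d' = 1.357
Block 2: z(0.61) = 0.279, z(0.08) = -1.405, d' = 1.684
Δd' = d'_Block 1 − d'_Block 2 = 1.357 − 1.684 = -0.327
Block 2 has the higher sensitivity.

Δd′ = -0.33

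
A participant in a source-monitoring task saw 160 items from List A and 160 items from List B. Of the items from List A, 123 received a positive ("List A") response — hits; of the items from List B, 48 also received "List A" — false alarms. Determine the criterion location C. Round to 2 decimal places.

H = 123/160 = 0.7688
FA = 48/160 = 0.3000
Φ⁻¹(H) = Φ⁻¹(0.7688) = 0.735
Φ⁻¹(FA) = Φ⁻¹(0.3000) = -0.524
c = −½·[z(H) + z(FA)] = −0.5 × (0.735 + (-0.524)) = -0.1055
c < 0: the participant has a liberal response bias.

C = -0.11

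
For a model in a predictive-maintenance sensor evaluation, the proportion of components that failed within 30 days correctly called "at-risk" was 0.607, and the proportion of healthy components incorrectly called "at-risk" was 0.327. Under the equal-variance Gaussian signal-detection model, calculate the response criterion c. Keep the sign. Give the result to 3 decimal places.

z(0.607) = 0.2715, z(0.327) = -0.4482
c = −½·[z(H) + z(FA)] = −0.5 × (0.2715 + (-0.4482)) = 0.08835

c = 0.088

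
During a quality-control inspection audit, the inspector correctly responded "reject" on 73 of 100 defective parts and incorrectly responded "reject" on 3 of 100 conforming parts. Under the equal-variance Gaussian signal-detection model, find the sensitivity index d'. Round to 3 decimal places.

d' = 2.494

H = 73/100 = 0.7300
FA = 3/100 = 0.0300
Φ⁻¹(0.7300) = 0.6128, Φ⁻¹(0.0300) = -1.8808
d' = z(H) − z(FA) = 0.6128 − (-1.8808) = 2.4936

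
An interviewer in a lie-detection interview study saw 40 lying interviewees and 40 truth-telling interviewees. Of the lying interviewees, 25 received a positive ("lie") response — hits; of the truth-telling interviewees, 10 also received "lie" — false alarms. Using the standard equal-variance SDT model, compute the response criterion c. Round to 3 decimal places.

H = 25/40 = 0.6250
FA = 10/40 = 0.2500
Φ⁻¹(H) = Φ⁻¹(0.6250) = 0.3186
Φ⁻¹(FA) = Φ⁻¹(0.2500) = -0.6745
c = −½·[z(H) + z(FA)] = −0.5 × (0.3186 + (-0.6745)) = 0.17795

c = 0.178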